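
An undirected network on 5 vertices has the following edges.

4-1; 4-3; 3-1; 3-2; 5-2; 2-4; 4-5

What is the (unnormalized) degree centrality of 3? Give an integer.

3 is directly tied to 1, 2, and 4. That is 3 neighbors, so the degree of 3 is 3.

3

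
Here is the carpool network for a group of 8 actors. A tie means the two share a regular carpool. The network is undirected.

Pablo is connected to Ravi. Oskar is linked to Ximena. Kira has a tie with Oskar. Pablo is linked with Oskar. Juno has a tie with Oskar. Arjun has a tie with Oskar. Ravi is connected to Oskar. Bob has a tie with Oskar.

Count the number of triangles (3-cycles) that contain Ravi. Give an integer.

Ravi's neighbors: Oskar and Pablo.
Neighbor pairs that are themselves tied: Ravi–Oskar–Pablo. Each forms one triangle with Ravi, for 1 in total.

1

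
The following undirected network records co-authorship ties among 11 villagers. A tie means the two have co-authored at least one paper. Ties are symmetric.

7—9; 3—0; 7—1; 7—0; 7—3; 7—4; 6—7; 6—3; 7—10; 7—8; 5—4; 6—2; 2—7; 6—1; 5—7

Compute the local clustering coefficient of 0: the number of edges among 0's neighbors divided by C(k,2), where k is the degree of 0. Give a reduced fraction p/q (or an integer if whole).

1

0's neighbors: 3 and 7 (k = 2).
Possible neighbor pairs: C(2,2) = 1. Edges among them: 3–7 → e = 1.
Clustering(0) = 1/1.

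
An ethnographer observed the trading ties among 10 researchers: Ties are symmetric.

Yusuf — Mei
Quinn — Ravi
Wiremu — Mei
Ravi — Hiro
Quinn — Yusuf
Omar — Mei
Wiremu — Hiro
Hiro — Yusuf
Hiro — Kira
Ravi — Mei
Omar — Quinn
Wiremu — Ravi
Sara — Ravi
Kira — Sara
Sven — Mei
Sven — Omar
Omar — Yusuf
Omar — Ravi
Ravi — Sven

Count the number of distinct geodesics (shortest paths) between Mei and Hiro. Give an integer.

3

The shortest distance is 2. The length-2 paths are: Mei–Yusuf–Hiro; Mei–Wiremu–Hiro; Mei–Ravi–Hiro.
That gives 3 distinct shortest paths.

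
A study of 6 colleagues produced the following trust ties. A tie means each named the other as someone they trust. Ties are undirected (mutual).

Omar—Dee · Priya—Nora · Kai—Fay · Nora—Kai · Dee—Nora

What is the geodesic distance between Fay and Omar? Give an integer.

One shortest route is Fay – Kai – Nora – Dee – Omar, which uses 4 edges, and at distance 3 from Fay we only reach {Dee, Priya}, which does not include Omar. So d(Fay,Omar) = 4.

4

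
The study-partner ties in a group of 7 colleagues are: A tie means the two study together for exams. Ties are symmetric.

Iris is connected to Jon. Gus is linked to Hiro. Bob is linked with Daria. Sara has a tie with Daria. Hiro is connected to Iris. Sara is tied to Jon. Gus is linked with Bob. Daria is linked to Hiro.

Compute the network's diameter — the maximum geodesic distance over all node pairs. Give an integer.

3

Eccentricity of each node (its greatest distance to any other): Bob:3, Daria:2, Gus:3, Hiro:2, Iris:3, Jon:3, Sara:3.
The maximum eccentricity is 3, realized for instance by the pair Sara–Gus via Sara – Daria – Hiro – Gus. So the diameter is 3.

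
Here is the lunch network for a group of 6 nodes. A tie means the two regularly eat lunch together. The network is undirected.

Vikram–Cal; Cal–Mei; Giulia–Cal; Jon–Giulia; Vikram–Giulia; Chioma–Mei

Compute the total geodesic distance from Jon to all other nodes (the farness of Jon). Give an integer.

Distances from Jon: Cal:2, Chioma:4, Giulia:1, Mei:3, Vikram:2.
Sum = 2 + 4 + 1 + 3 + 2 = 12.

12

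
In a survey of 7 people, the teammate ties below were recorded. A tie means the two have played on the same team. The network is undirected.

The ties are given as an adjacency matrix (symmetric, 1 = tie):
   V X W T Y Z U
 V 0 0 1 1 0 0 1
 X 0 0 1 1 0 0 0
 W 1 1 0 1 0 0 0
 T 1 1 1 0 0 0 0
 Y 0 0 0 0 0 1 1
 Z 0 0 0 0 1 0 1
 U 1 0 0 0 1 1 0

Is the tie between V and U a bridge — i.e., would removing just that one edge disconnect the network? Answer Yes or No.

Yes

Without the V–U edge there is no alternate route between V and U, so the network disconnects. It is a bridge.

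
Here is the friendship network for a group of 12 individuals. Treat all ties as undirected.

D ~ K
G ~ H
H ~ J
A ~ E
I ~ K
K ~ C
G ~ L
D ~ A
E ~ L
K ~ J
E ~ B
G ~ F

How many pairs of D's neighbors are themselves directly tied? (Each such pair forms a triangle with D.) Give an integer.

D's neighbors are A and K, but none of them are tied to each other, so no triangle contains D.

0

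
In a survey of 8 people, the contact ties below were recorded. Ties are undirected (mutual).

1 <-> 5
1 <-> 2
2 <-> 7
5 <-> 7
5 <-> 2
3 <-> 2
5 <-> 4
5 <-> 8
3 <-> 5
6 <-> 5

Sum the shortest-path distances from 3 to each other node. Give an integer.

12

Distances from 3: 1:2, 2:1, 4:2, 5:1, 6:2, 7:2, 8:2.
Sum = 2 + 1 + 2 + 1 + 2 + 2 + 2 = 12.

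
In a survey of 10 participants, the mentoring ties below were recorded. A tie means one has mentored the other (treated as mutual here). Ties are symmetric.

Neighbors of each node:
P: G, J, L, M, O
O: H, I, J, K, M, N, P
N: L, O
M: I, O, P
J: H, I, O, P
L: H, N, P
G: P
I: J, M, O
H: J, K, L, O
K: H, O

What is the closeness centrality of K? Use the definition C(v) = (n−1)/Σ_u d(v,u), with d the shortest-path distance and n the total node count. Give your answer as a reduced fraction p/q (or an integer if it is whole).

Distances from K: G:3, H:1, I:2, J:2, L:2, M:2, N:2, O:1, P:2. Sum = 17.
n = 10, so closeness = 9/17.

9/17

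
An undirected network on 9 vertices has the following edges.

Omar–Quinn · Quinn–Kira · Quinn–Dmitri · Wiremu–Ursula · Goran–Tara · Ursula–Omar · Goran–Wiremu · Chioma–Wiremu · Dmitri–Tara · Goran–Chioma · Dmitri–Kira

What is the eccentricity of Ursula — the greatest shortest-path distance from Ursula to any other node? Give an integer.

Distances from Ursula: Chioma:2, Dmitri:3, Goran:2, Kira:3, Omar:1, Quinn:2, Tara:3, Wiremu:1.
The largest is 3 (to Tara, Dmitri, and Kira), so the eccentricity of Ursula is 3.

3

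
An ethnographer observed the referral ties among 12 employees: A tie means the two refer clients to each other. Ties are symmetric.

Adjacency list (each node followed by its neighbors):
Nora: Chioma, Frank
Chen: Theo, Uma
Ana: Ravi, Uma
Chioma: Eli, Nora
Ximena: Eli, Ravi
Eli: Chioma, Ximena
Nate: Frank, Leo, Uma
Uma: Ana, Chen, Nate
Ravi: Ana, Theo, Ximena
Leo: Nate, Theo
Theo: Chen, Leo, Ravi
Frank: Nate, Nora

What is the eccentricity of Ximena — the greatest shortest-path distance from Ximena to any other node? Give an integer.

Distances from Ximena: Ana:2, Chen:3, Chioma:2, Eli:1, Frank:4, Leo:3, Nate:4, Nora:3, Ravi:1, Theo:2, Uma:3.
The largest is 4 (to Nate and Frank), so the eccentricity of Ximena is 4.

4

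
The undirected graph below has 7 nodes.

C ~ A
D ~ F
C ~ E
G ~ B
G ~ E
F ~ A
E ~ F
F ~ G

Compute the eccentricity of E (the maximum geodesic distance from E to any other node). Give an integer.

2

Distances from E: A:2, B:2, C:1, D:2, F:1, G:1.
The largest is 2 (to B, D, and A), so the eccentricity of E is 2.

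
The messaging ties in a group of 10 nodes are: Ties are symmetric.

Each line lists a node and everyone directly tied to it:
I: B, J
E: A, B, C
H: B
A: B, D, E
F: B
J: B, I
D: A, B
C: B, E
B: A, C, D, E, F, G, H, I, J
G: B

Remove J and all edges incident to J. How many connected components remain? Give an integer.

J's neighbors (B and I) remain reachable from one another through other ties, so the rest of the network stays in one piece.

1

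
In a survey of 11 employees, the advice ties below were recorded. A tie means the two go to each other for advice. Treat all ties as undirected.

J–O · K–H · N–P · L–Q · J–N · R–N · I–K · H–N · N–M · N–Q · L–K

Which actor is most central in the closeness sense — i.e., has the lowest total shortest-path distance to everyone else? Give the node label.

N

Farness (sum of distances to all others) for each node — H:19, I:32, J:22, K:23, L:24, M:24, N:15, O:31, P:24, Q:20, R:24.
The smallest farness is 15, for N, so N has the highest closeness.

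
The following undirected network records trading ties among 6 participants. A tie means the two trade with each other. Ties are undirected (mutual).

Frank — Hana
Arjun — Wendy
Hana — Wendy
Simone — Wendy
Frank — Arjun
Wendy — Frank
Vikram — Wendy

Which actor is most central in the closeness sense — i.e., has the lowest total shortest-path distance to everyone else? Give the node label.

Wendy

Farness (sum of distances to all others) for each node — Arjun:8, Frank:7, Hana:8, Simone:9, Vikram:9, Wendy:5.
The smallest farness is 5, for Wendy, so Wendy has the highest closeness.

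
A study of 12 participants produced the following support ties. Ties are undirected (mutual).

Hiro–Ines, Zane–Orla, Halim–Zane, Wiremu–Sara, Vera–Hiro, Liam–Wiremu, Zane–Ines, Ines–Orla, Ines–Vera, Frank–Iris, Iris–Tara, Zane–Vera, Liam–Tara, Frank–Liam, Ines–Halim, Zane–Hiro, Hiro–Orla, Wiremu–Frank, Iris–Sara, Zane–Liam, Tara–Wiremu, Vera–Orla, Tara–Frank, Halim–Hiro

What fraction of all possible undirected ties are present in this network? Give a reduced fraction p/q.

4/11

There are 24 edges and 12 nodes, so the maximum possible is C(12,2) = 66.
Density = 24/66 = 4/11.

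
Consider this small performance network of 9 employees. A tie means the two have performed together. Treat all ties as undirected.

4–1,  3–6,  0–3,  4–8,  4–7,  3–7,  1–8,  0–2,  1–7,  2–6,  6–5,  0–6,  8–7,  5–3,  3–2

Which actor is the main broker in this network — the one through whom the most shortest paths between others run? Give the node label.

Unnormalized betweenness of each node: 0:0, 1:0, 2:0, 3:17, 4:0, 5:0, 6:1, 7:15, 8:0.
3 has the largest value, 17, making it the main broker — the node through which the most shortest paths run.

3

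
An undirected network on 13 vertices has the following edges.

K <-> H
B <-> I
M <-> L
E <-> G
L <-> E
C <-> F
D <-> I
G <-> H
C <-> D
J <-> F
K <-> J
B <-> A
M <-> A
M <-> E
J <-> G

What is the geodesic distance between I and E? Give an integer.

4

One shortest route is I – B – A – M – E, which uses 4 edges, and at distance 3 from I we only reach {F, M}, which does not include E. So d(I,E) = 4.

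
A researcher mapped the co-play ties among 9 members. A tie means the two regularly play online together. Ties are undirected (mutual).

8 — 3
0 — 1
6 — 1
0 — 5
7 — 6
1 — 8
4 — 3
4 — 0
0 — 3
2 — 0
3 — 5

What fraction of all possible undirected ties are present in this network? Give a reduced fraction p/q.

11/36

There are 11 edges and 9 nodes, so the maximum possible is C(9,2) = 36.
Density = 11/36.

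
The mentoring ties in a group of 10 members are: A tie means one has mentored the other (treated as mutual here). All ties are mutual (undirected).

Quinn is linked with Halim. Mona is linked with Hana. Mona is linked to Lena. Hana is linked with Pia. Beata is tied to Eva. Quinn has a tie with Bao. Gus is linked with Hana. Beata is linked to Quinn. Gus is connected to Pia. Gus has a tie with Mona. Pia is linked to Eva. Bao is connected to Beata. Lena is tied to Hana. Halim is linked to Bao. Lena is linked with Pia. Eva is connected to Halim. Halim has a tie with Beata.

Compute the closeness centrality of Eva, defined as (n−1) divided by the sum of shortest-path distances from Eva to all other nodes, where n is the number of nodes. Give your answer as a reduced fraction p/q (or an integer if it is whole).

Distances from Eva: Bao:2, Beata:1, Gus:2, Halim:1, Hana:2, Lena:2, Mona:3, Pia:1, Quinn:2. Sum = 16.
n = 10, so closeness = 9/16.

9/16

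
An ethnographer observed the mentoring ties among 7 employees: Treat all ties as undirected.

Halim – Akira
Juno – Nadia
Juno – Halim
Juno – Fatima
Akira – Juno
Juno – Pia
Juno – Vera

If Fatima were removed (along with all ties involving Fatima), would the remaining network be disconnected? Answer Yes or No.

Even without Fatima, every remaining node can still reach every other (the residual graph is connected), so Fatima is not a cut vertex.

No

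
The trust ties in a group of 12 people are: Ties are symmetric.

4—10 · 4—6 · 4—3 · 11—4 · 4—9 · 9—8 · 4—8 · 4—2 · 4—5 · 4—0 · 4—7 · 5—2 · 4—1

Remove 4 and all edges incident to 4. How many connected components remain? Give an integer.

9

Without 4, the remaining ties split the others into: {3}; {8, 9}; {11}; {2, 5}; {10}; {6}; {1}; {7}; {0}.
That's 9 separate components.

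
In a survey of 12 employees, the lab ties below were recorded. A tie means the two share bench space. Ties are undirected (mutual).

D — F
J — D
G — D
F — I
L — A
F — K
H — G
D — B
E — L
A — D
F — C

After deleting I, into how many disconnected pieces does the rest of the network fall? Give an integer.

1

I's neighbors (F) remain reachable from one another through other ties, so the rest of the network stays in one piece.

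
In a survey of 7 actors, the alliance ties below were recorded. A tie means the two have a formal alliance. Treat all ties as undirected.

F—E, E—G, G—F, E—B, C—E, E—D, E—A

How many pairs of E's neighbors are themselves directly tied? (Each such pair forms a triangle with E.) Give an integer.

1

E's neighbors: A, B, C, D, F, and G.
Neighbor pairs that are themselves tied: E–F–G. Each forms one triangle with E, for 1 in total.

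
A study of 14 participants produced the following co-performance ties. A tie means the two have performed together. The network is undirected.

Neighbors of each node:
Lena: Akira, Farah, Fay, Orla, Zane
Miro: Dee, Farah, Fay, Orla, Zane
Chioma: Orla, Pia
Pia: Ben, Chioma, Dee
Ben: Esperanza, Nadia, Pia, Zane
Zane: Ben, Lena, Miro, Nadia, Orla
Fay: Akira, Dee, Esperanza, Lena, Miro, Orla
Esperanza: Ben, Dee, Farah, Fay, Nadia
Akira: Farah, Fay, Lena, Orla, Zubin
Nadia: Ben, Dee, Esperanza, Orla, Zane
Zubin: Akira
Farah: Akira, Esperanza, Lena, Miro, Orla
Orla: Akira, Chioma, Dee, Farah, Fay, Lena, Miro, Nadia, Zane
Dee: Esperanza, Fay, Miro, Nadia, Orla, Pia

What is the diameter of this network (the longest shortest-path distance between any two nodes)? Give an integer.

4

Eccentricity of each node (its greatest distance to any other): Akira:3, Ben:4, Chioma:3, Dee:3, Esperanza:3, Farah:3, Fay:2, Lena:3, Miro:3, Nadia:3, Orla:2, Pia:4, Zane:3, Zubin:4.
The maximum eccentricity is 4, realized for instance by the pair Ben–Zubin via Ben – Esperanza – Farah – Akira – Zubin. So the diameter is 4.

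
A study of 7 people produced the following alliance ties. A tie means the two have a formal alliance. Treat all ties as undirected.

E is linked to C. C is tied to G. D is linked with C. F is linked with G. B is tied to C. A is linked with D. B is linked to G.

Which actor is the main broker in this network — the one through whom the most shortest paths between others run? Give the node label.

Unnormalized betweenness of each node: A:0, B:0, C:11, D:5, E:0, F:0, G:5.
C has the largest value, 11, making it the main broker — the node through which the most shortest paths run.

C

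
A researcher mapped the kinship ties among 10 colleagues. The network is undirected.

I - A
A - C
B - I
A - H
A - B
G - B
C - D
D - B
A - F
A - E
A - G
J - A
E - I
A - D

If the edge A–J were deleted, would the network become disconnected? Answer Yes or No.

Yes

Without the A–J edge there is no alternate route between A and J, so the network disconnects. It is a bridge.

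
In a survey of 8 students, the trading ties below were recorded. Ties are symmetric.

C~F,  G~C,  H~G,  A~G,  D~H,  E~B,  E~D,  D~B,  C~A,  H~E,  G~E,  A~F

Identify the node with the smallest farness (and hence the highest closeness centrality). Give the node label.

Farness (sum of distances to all others) for each node — A:13, B:16, C:13, D:15, E:11, F:18, G:10, H:12.
The smallest farness is 10, for G, so G has the highest closeness.

G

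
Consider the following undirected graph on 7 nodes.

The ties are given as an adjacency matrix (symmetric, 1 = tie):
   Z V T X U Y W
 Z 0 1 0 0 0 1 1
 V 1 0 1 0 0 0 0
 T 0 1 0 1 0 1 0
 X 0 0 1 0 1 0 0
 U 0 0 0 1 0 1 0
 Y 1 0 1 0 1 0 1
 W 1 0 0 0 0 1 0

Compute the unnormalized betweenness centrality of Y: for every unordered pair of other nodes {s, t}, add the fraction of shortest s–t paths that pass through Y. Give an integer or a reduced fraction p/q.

19/3

Pairs whose geodesics pass through Y — Z–T: 1/2; Z–X: 2/3; Z–U: 1; V–U: 2/3; T–U: 1/2; T–W: 1; X–W: 2/2; U–W: 1.
All other pairs contribute 0.
Summing the contributions gives betweenness(Y) = 19/3.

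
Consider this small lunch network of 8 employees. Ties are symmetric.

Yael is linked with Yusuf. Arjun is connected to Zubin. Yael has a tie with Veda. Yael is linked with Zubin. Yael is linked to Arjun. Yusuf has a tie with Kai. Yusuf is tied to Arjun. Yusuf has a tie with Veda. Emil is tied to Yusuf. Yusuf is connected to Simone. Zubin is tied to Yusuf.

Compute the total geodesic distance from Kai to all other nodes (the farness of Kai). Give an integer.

Distances from Kai: Arjun:2, Emil:2, Simone:2, Veda:2, Yael:2, Yusuf:1, Zubin:2.
Sum = 2 + 2 + 2 + 2 + 2 + 1 + 2 = 13.

13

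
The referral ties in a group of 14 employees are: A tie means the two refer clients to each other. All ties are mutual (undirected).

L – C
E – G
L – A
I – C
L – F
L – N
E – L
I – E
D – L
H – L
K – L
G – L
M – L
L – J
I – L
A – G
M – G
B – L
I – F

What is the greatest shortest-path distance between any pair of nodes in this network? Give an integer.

2

Eccentricity of each node (its greatest distance to any other): A:2, B:2, C:2, D:2, E:2, F:2, G:2, H:2, I:2, J:2, K:2, L:1, M:2, N:2.
The maximum eccentricity is 2, realized for instance by the pair A–E via A – L – E. So the diameter is 2.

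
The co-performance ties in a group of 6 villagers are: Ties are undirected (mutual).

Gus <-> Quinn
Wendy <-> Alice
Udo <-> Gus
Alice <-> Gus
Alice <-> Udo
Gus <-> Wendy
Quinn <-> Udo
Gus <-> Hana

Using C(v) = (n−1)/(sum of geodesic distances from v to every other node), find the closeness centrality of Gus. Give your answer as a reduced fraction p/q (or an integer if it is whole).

Distances from Gus: Alice:1, Hana:1, Quinn:1, Udo:1, Wendy:1. Sum = 5.
n = 6, so closeness = 5/5 = 1.

1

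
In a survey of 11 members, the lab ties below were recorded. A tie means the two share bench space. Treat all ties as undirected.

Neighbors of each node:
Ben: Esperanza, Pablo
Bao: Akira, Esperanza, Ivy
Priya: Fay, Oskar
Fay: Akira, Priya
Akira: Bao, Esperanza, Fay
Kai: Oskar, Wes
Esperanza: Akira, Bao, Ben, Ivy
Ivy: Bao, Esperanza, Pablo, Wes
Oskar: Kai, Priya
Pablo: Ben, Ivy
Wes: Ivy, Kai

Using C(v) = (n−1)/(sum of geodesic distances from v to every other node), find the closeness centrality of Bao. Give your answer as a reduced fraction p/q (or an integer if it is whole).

Distances from Bao: Akira:1, Ben:2, Esperanza:1, Fay:2, Ivy:1, Kai:3, Oskar:4, Pablo:2, Priya:3, Wes:2. Sum = 21.
n = 11, so closeness = 10/21.

10/21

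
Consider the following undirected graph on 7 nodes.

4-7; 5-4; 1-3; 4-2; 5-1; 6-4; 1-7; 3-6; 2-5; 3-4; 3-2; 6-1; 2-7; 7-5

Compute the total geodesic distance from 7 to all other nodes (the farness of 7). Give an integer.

8

Distances from 7: 1:1, 2:1, 3:2, 4:1, 5:1, 6:2.
Sum = 1 + 1 + 2 + 1 + 1 + 2 = 8.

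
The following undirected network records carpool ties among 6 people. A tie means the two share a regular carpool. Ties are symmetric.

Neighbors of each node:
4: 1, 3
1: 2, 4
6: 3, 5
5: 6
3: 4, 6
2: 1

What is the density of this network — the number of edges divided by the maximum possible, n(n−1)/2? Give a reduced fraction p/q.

There are 5 edges and 6 nodes, so the maximum possible is C(6,2) = 15.
Density = 5/15 = 1/3.

1/3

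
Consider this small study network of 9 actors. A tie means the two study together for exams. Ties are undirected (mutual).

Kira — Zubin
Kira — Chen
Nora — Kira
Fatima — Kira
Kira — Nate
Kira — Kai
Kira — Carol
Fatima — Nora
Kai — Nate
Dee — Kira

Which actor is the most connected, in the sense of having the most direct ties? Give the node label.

Degrees — Carol:1, Chen:1, Dee:1, Fatima:2, Kai:2, Kira:8, Nate:2, Nora:2, Zubin:1.
The maximum is 8, attained only by Kira.

Kira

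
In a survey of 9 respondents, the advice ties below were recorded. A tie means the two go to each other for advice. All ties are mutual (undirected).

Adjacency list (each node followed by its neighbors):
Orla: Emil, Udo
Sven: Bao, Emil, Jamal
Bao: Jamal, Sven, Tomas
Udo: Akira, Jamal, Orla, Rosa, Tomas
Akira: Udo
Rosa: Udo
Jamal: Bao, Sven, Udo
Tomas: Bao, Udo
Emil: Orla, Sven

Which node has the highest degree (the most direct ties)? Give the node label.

Udo

Degrees — Akira:1, Bao:3, Emil:2, Jamal:3, Orla:2, Rosa:1, Sven:3, Tomas:2, Udo:5.
The maximum is 5, attained only by Udo.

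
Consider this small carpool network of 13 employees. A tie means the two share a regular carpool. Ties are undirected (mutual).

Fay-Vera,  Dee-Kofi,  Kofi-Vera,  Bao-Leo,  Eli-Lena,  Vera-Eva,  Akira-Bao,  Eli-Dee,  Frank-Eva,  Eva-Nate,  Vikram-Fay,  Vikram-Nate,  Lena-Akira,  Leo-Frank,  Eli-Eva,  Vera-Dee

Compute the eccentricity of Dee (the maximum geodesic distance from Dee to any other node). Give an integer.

4

Distances from Dee: Akira:3, Bao:4, Eli:1, Eva:2, Fay:2, Frank:3, Kofi:1, Lena:2, Leo:4, Nate:3, Vera:1, Vikram:3.
The largest is 4 (to Bao and Leo), so the eccentricity of Dee is 4.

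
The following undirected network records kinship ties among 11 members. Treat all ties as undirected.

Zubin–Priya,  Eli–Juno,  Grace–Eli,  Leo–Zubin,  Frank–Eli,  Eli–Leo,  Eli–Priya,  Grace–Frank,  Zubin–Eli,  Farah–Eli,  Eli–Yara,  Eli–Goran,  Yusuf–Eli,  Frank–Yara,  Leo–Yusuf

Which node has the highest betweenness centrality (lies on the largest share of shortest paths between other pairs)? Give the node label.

Eli

Unnormalized betweenness of each node: Eli:77/2, Farah:0, Frank:1/2, Goran:0, Grace:0, Juno:0, Leo:1/2, Priya:0, Yara:0, Yusuf:0, Zubin:1/2.
Eli has the largest value, 77/2, making it the main broker — the node through which the most shortest paths run.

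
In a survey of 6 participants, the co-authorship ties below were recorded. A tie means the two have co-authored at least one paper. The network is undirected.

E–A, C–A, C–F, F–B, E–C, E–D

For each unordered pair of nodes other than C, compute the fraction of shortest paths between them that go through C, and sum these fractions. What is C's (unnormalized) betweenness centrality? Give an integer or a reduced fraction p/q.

Pairs whose geodesics pass through C — D–F: 1; D–B: 1; A–F: 1; A–B: 1; E–F: 1; E–B: 1.
All other pairs contribute 0.
Summing the contributions gives betweenness(C) = 6.

6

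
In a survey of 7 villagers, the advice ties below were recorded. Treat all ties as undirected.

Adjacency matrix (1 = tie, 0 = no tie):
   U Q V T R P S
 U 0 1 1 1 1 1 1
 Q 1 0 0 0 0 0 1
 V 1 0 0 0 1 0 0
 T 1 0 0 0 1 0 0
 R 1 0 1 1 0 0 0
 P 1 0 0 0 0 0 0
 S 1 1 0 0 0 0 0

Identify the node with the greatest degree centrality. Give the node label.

U

Degrees — P:1, Q:2, R:3, S:2, T:2, U:6, V:2.
The maximum is 6, attained only by U.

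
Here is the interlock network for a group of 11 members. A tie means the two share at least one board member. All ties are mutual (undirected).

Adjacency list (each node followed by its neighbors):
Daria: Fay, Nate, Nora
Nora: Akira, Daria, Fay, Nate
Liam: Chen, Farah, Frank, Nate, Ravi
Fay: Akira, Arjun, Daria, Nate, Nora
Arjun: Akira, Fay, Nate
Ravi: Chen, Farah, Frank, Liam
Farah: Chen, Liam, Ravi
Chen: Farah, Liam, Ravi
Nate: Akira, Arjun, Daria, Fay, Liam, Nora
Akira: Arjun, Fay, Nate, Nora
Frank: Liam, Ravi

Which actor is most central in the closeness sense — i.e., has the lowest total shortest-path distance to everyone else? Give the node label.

Nate

Farness (sum of distances to all others) for each node — Akira:20, Arjun:21, Chen:22, Daria:21, Farah:22, Fay:19, Frank:23, Liam:15, Nate:14, Nora:20, Ravi:21.
The smallest farness is 14, for Nate, so Nate has the highest closeness.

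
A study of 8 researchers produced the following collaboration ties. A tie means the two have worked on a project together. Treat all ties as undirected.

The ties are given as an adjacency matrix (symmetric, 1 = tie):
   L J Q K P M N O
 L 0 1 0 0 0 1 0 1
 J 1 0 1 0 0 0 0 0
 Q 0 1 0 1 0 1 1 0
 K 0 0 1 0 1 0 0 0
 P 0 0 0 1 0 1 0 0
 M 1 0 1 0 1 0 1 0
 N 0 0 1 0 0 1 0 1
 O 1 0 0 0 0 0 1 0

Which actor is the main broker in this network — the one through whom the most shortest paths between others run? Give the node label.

Q

Unnormalized betweenness of each node: J:5/6, K:5/6, L:17/6, M:35/6, N:3, O:1/2, P:5/6, Q:19/3.
Q has the largest value, 19/3, making it the main broker — the node through which the most shortest paths run.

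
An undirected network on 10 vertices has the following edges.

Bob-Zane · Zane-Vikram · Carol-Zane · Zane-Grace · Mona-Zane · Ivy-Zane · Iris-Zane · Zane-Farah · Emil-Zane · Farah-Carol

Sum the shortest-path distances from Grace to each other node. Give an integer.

Distances from Grace: Bob:2, Carol:2, Emil:2, Farah:2, Iris:2, Ivy:2, Mona:2, Vikram:2, Zane:1.
Sum = 2 + 2 + 2 + 2 + 2 + 2 + 2 + 2 + 1 = 17.

17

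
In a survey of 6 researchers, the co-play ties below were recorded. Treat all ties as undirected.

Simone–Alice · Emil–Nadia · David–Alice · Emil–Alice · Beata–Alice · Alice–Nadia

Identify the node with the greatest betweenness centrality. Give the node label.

Unnormalized betweenness of each node: Alice:9, Beata:0, David:0, Emil:0, Nadia:0, Simone:0.
Alice has the largest value, 9, making it the main broker — the node through which the most shortest paths run.

Alice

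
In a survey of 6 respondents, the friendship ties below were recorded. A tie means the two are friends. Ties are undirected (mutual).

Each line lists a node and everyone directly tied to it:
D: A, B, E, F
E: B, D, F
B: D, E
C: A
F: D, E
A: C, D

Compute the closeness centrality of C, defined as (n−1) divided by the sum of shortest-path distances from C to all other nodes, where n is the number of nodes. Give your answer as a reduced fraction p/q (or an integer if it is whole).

5/12

Distances from C: A:1, B:3, D:2, E:3, F:3. Sum = 12.
n = 6, so closeness = 5/12.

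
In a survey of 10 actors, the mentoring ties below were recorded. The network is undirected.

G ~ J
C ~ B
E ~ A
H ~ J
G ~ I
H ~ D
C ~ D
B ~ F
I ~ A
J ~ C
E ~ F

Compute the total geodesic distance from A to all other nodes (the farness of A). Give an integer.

25

Distances from A: B:3, C:4, D:5, E:1, F:2, G:2, H:4, I:1, J:3.
Sum = 3 + 4 + 5 + 1 + 2 + 2 + 4 + 1 + 3 = 25.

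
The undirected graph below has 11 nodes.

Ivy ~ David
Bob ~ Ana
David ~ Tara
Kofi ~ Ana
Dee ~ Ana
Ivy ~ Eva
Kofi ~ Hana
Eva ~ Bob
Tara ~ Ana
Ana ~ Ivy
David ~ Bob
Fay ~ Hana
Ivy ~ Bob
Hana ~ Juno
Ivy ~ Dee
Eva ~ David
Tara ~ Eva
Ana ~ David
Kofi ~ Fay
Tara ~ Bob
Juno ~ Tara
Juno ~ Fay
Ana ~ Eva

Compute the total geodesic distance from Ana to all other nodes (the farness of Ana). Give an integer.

Distances from Ana: Bob:1, David:1, Dee:1, Eva:1, Fay:2, Hana:2, Ivy:1, Juno:2, Kofi:1, Tara:1.
Sum = 1 + 1 + 1 + 1 + 2 + 2 + 1 + 2 + 1 + 1 = 13.

13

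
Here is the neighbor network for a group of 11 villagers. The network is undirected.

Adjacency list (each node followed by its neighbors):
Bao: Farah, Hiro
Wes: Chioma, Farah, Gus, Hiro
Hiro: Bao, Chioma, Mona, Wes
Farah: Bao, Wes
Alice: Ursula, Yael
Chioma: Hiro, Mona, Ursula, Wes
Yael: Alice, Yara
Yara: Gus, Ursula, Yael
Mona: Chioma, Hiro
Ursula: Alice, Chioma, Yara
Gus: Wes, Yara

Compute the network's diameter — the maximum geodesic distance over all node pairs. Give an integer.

Eccentricity of each node (its greatest distance to any other): Alice:4, Bao:5, Chioma:3, Farah:4, Gus:3, Hiro:4, Mona:4, Ursula:3, Wes:3, Yael:5, Yara:4.
The maximum eccentricity is 5, realized for instance by the pair Yael–Bao via Yael – Yara – Gus – Wes – Farah – Bao. So the diameter is 5.

5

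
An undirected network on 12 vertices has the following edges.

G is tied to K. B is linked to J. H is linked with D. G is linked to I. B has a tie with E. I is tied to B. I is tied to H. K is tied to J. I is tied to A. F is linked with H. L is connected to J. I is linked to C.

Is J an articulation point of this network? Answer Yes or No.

Removing J leaves {A, B, C, D, E, F, G, H, I, and K} with no path to {L}, so the network splits into 2 components. J is a cut vertex.

Yes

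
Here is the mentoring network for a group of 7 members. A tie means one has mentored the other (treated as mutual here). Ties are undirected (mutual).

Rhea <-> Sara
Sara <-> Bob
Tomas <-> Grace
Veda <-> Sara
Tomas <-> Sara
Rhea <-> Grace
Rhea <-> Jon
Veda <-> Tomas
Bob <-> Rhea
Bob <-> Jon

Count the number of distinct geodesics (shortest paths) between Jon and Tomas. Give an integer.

3

The shortest distance is 3. The length-3 paths are: Jon–Rhea–Grace–Tomas; Jon–Bob–Sara–Tomas; Jon–Rhea–Sara–Tomas.
That gives 3 distinct shortest paths.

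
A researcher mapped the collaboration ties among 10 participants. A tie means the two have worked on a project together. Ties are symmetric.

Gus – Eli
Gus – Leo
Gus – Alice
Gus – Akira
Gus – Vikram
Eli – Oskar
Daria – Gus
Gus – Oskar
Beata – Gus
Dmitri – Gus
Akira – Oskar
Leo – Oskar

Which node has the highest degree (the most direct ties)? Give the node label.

Gus

Degrees — Akira:2, Alice:1, Beata:1, Daria:1, Dmitri:1, Eli:2, Gus:9, Leo:2, Oskar:4, Vikram:1.
The maximum is 9, attained only by Gus.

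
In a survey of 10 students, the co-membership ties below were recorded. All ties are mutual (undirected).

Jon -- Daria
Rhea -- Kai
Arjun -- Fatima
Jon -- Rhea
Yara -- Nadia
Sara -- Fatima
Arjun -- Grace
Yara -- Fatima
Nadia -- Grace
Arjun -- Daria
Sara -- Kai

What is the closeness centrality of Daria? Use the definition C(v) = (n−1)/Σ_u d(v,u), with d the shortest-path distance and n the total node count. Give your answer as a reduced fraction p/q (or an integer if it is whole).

Distances from Daria: Arjun:1, Fatima:2, Grace:2, Jon:1, Kai:3, Nadia:3, Rhea:2, Sara:3, Yara:3. Sum = 20.
n = 10, so closeness = 9/20.

9/20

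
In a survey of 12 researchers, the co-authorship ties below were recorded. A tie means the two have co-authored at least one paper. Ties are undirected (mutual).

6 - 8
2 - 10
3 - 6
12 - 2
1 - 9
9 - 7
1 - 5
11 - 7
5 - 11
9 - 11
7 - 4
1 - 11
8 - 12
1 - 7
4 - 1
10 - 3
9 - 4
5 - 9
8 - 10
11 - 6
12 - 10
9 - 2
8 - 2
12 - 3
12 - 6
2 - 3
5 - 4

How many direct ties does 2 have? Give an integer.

2 is directly tied to 3, 8, 9, 10, and 12. That is 5 neighbors, so the degree of 2 is 5.

5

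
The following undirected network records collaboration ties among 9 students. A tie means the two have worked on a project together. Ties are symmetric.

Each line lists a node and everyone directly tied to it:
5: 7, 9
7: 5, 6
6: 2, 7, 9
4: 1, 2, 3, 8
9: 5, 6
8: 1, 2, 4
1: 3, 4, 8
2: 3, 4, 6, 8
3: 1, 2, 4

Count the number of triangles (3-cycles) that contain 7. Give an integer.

0

7's neighbors are 5 and 6, but none of them are tied to each other, so no triangle contains 7.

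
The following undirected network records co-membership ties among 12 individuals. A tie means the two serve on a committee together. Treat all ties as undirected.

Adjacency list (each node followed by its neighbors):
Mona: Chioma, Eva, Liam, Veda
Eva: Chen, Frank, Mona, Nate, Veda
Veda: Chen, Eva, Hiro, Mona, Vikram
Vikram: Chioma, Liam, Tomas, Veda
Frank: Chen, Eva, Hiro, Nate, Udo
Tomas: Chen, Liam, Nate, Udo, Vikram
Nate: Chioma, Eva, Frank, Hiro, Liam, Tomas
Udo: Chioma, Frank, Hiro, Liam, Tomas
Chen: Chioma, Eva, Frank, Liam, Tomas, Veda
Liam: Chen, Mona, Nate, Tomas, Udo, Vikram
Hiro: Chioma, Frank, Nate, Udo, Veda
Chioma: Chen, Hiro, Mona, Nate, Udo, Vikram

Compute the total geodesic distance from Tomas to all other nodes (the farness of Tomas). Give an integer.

17

Distances from Tomas: Chen:1, Chioma:2, Eva:2, Frank:2, Hiro:2, Liam:1, Mona:2, Nate:1, Udo:1, Veda:2, Vikram:1.
Sum = 1 + 2 + 2 + 2 + 2 + 1 + 2 + 1 + 1 + 2 + 1 = 17.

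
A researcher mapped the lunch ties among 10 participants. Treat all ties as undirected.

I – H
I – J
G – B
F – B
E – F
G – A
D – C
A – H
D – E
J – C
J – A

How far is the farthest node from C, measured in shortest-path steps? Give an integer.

4

Distances from C: A:2, B:4, D:1, E:2, F:3, G:3, H:3, I:2, J:1.
The largest is 4 (to B), so the eccentricity of C is 4.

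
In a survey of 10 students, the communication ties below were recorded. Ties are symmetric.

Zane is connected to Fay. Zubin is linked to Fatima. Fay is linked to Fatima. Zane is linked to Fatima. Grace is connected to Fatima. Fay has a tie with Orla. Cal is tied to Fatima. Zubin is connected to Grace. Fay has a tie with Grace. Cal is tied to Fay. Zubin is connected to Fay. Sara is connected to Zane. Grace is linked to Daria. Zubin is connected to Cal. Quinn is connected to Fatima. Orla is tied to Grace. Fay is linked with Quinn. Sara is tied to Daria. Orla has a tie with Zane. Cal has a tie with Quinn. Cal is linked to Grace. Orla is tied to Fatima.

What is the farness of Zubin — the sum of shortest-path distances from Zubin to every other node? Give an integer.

15

Distances from Zubin: Cal:1, Daria:2, Fatima:1, Fay:1, Grace:1, Orla:2, Quinn:2, Sara:3, Zane:2.
Sum = 1 + 2 + 1 + 1 + 1 + 2 + 2 + 3 + 2 = 15.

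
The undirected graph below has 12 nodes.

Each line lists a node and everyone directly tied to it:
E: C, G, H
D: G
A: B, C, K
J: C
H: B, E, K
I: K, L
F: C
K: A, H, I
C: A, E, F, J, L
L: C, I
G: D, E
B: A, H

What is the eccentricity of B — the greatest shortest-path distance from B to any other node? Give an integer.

Distances from B: A:1, C:2, D:4, E:2, F:3, G:3, H:1, I:3, J:3, K:2, L:3.
The largest is 4 (to D), so the eccentricity of B is 4.

4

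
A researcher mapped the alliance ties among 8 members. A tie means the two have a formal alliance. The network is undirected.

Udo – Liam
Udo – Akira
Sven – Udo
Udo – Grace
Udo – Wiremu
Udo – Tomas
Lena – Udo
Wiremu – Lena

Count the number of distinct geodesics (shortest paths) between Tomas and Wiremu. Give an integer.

The shortest distance is 2, and the only length-2 path is Tomas–Udo–Wiremu. So there is exactly 1 shortest path.

1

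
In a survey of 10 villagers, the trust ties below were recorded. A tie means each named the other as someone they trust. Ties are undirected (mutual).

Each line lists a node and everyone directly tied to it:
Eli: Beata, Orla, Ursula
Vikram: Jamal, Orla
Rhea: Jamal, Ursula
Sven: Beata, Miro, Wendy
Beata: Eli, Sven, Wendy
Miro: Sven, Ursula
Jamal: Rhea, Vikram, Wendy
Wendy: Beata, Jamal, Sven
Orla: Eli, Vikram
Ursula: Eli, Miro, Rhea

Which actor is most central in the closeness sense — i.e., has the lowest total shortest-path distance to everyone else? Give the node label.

Farness (sum of distances to all others) for each node — Beata:17, Eli:16, Jamal:17, Miro:20, Orla:20, Rhea:19, Sven:18, Ursula:17, Vikram:21, Wendy:17.
The smallest farness is 16, for Eli, so Eli has the highest closeness.

Eli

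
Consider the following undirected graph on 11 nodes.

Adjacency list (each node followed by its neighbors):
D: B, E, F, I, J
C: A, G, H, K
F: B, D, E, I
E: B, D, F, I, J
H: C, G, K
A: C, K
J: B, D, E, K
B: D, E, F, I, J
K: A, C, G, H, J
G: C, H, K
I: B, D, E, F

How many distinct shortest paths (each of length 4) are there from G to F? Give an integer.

The shortest distance is 4. The length-4 paths are: G–K–J–B–F; G–K–J–D–F; G–K–J–E–F.
That gives 3 distinct shortest paths.

3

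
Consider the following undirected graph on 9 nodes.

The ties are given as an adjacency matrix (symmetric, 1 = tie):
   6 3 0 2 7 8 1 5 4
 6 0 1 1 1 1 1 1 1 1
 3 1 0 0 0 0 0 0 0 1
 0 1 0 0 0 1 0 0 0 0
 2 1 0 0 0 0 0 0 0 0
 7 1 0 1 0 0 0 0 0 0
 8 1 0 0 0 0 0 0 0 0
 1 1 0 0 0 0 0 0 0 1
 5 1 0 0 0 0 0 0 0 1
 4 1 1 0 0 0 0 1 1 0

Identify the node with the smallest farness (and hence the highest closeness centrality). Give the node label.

6

Farness (sum of distances to all others) for each node — 0:14, 1:14, 2:15, 3:14, 4:12, 5:14, 6:8, 7:14, 8:15.
The smallest farness is 8, for 6, so 6 has the highest closeness.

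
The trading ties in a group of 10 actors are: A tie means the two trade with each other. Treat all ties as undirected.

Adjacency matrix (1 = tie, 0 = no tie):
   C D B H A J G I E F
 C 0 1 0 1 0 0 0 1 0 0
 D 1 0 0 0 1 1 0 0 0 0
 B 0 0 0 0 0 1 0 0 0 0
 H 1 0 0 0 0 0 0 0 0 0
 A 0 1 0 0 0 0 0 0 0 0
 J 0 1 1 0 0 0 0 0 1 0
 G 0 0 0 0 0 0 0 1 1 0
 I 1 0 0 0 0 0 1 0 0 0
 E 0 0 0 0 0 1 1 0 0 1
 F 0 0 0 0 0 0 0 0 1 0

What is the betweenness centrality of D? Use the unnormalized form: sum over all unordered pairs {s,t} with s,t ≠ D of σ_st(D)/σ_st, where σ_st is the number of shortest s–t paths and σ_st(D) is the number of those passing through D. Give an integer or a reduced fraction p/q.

15

Pairs whose geodesics pass through D — C–B: 1; C–A: 1; C–J: 1; C–E: 1/2; C–F: 1/2; B–H: 1; B–A: 1; B–I: 1/2; H–A: 1; H–J: 1; H–E: 1/2; H–F: 1/2; A–J: 1; A–G: 2/2 … (+4 more pairs).
All other pairs contribute 0.
Summing the contributions gives betweenness(D) = 15.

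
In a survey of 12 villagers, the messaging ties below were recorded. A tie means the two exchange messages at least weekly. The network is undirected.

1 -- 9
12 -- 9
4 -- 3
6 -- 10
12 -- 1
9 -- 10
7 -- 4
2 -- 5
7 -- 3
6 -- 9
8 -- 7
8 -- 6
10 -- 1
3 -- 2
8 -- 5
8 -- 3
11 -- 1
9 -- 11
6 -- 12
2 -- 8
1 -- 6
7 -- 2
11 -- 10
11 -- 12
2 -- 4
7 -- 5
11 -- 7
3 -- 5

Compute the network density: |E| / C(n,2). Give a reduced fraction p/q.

14/33

There are 28 edges and 12 nodes, so the maximum possible is C(12,2) = 66.
Density = 28/66 = 14/33.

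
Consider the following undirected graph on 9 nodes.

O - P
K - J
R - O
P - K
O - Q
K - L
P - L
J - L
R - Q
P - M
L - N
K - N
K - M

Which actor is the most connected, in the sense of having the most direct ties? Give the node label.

K

Degrees — J:2, K:5, L:4, M:2, N:2, O:3, P:4, Q:2, R:2.
The maximum is 5, attained only by K.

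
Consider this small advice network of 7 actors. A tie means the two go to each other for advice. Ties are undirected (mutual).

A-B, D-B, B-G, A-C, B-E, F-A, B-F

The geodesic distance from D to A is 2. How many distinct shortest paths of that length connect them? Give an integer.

1

The shortest distance is 2, and the only length-2 path is D–B–A. So there is exactly 1 shortest path.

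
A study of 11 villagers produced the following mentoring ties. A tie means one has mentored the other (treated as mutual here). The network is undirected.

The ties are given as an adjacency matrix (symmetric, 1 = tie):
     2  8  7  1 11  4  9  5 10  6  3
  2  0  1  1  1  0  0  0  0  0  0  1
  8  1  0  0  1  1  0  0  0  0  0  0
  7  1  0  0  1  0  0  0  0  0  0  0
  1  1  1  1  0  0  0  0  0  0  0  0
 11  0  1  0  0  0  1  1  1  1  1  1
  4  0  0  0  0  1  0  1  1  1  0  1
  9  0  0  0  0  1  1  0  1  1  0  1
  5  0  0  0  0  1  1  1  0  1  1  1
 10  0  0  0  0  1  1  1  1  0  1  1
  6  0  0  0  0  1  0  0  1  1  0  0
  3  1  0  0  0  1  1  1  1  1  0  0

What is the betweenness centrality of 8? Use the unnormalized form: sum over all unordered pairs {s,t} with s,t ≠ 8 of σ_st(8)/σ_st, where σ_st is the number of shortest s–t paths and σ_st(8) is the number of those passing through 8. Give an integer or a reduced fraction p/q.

Pairs whose geodesics pass through 8 — 2–11: 1/2; 2–6: 1/4; 7–11: 2/3; 7–6: 2/5; 1–11: 1; 1–4: 1/2; 1–9: 1/2; 1–5: 1/2; 1–10: 1/2; 1–6: 1.
All other pairs contribute 0.
Summing the contributions gives betweenness(8) = 349/60.

349/60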